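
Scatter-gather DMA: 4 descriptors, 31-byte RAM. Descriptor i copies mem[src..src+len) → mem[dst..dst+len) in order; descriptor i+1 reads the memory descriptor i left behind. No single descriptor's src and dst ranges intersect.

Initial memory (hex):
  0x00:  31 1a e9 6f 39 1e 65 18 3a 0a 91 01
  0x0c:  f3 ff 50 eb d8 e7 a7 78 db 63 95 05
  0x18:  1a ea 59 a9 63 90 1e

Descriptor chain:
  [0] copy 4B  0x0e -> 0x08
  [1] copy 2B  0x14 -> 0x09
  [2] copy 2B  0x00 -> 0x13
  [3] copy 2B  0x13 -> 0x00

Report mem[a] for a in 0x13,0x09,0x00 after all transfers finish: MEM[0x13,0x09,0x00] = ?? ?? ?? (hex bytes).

MEM[0x13,0x09,0x00] = 31 db 31

D0: mem[0x08..0x0b] <- [50 eb d8 e7]
D1: mem[0x09..0x0a] <- [db 63]
D2: mem[0x13..0x14] <- [31 1a]
D3: mem[0x00..0x01] <- [31 1a]
query mem[0x13]=0x31, mem[0x09]=0xdb, mem[0x00]=0x31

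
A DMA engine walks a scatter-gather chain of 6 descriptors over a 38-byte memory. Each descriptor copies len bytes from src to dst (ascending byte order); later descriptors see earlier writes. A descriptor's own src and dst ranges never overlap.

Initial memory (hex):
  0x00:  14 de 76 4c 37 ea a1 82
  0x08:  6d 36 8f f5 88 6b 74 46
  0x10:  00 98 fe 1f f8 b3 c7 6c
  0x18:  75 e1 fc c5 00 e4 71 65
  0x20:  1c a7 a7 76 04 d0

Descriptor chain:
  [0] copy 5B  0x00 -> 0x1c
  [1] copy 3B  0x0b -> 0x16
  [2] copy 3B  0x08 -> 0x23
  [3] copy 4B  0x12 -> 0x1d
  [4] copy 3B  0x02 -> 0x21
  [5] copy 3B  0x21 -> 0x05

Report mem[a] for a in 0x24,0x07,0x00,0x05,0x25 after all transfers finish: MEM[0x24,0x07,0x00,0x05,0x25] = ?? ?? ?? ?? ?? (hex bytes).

#0 dst[0x1c+5] := {0x14,0xde,0x76,0x4c,0x37}
#1 dst[0x16+3] := {0xf5,0x88,0x6b}
#2 dst[0x23+3] := {0x6d,0x36,0x8f}
#3 dst[0x1d+4] := {0xfe,0x1f,0xf8,0xb3}
#4 dst[0x21+3] := {0x76,0x4c,0x37}
#5 dst[0x05+3] := {0x76,0x4c,0x37}
query mem[0x24]=0x36, mem[0x07]=0x37, mem[0x00]=0x14, mem[0x05]=0x76, mem[0x25]=0x8f

MEM[0x24,0x07,0x00,0x05,0x25] = 36 37 14 76 8f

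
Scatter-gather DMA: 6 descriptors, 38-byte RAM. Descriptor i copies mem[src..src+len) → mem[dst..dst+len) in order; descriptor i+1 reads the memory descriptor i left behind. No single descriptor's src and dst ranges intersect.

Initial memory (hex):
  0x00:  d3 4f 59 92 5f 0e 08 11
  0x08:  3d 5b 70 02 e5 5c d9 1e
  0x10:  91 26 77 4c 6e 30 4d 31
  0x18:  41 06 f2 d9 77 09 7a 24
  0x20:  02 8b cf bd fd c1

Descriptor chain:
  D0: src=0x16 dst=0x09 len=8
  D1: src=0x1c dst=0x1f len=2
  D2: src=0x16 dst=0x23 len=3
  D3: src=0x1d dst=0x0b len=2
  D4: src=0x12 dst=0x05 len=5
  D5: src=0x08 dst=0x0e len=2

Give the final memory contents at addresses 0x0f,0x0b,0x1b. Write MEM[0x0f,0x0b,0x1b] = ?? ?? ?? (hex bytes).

MEM[0x0f,0x0b,0x1b] = 4d 09 d9

[0] 0x16->0x09 len=8 : 4d 31 41 06 f2 d9 77 09
[1] 0x1c->0x1f len=2 : 77 09
[2] 0x16->0x23 len=3 : 4d 31 41
[3] 0x1d->0x0b len=2 : 09 7a
[4] 0x12->0x05 len=5 : 77 4c 6e 30 4d
[5] 0x08->0x0e len=2 : 30 4d
query mem[0x0f]=0x4d, mem[0x0b]=0x09, mem[0x1b]=0xd9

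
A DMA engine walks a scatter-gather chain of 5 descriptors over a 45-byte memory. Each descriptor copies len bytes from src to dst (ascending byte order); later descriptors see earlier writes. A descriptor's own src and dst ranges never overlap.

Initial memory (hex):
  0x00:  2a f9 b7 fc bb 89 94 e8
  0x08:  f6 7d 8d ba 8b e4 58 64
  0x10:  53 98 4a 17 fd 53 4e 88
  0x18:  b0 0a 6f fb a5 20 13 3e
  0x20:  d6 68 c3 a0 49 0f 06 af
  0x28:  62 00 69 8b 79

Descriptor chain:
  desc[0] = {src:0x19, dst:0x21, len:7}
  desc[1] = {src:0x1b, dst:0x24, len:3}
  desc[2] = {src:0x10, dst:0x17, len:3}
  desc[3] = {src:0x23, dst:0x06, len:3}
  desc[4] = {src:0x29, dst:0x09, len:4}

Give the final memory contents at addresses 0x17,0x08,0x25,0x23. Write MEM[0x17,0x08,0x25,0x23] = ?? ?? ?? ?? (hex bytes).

MEM[0x17,0x08,0x25,0x23] = 53 a5 a5 fb

D0: mem[0x21..0x27] <- [0a 6f fb a5 20 13 3e]
D1: mem[0x24..0x26] <- [fb a5 20]
D2: mem[0x17..0x19] <- [53 98 4a]
D3: mem[0x06..0x08] <- [fb fb a5]
D4: mem[0x09..0x0c] <- [00 69 8b 79]
query mem[0x17]=0x53, mem[0x08]=0xa5, mem[0x25]=0xa5, mem[0x23]=0xfb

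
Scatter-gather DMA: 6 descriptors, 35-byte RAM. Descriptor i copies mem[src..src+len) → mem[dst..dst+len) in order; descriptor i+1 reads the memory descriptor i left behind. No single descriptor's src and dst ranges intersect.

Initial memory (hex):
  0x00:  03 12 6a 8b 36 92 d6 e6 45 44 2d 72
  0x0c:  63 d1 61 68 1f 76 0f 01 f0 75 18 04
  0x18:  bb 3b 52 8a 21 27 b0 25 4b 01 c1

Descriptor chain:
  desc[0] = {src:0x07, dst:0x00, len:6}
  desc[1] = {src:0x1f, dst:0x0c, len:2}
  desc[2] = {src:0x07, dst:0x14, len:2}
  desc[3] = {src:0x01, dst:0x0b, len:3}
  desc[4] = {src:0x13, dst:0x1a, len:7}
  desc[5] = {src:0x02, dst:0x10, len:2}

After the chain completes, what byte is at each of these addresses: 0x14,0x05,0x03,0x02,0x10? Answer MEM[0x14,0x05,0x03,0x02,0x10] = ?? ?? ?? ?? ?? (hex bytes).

MEM[0x14,0x05,0x03,0x02,0x10] = e6 63 2d 44 44

#0 dst[0x00+6] := {0xe6,0x45,0x44,0x2d,0x72,0x63}
#1 dst[0x0c+2] := {0x25,0x4b}
#2 dst[0x14+2] := {0xe6,0x45}
#3 dst[0x0b+3] := {0x45,0x44,0x2d}
#4 dst[0x1a+7] := {0x01,0xe6,0x45,0x18,0x04,0xbb,0x3b}
#5 dst[0x10+2] := {0x44,0x2d}
query mem[0x14]=0xe6, mem[0x05]=0x63, mem[0x03]=0x2d, mem[0x02]=0x44, mem[0x10]=0x44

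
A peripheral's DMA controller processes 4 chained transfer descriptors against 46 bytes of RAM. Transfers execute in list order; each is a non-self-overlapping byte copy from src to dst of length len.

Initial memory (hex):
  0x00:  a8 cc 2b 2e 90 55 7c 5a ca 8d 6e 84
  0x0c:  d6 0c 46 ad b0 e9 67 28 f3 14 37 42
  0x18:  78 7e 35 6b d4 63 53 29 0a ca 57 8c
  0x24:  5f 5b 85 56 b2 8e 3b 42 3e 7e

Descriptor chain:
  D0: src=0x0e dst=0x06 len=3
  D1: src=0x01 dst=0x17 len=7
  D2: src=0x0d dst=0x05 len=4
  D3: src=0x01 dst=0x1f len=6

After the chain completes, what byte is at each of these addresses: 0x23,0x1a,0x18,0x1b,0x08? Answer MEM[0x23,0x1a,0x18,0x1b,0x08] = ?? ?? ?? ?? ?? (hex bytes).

D0: mem[0x06..0x08] <- [46 ad b0]
D1: mem[0x17..0x1d] <- [cc 2b 2e 90 55 46 ad]
D2: mem[0x05..0x08] <- [0c 46 ad b0]
D3: mem[0x1f..0x24] <- [cc 2b 2e 90 0c 46]
query mem[0x23]=0x0c, mem[0x1a]=0x90, mem[0x18]=0x2b, mem[0x1b]=0x55, mem[0x08]=0xb0

MEM[0x23,0x1a,0x18,0x1b,0x08] = 0c 90 2b 55 b0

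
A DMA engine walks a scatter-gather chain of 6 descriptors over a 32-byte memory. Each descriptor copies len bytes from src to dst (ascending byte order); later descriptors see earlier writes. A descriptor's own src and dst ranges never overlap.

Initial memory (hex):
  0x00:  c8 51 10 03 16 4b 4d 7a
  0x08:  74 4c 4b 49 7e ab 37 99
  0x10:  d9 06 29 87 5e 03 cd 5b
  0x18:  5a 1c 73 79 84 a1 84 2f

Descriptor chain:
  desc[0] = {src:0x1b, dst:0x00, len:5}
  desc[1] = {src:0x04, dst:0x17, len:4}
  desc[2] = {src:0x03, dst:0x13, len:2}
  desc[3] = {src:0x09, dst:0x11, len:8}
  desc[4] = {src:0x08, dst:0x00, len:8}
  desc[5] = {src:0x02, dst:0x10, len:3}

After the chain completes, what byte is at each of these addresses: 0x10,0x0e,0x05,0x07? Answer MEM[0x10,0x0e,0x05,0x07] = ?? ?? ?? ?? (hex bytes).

MEM[0x10,0x0e,0x05,0x07] = 4b 37 ab 99

  after D0: wrote 5B at 0x00 = 7984a1842f
  after D1: wrote 4B at 0x17 = 2f4b4d7a
  after D2: wrote 2B at 0x13 = 842f
  after D3: wrote 8B at 0x11 = 4c4b497eab3799d9
  after D4: wrote 8B at 0x00 = 744c4b497eab3799
  after D5: wrote 3B at 0x10 = 4b497e
query mem[0x10]=0x4b, mem[0x0e]=0x37, mem[0x05]=0xab, mem[0x07]=0x99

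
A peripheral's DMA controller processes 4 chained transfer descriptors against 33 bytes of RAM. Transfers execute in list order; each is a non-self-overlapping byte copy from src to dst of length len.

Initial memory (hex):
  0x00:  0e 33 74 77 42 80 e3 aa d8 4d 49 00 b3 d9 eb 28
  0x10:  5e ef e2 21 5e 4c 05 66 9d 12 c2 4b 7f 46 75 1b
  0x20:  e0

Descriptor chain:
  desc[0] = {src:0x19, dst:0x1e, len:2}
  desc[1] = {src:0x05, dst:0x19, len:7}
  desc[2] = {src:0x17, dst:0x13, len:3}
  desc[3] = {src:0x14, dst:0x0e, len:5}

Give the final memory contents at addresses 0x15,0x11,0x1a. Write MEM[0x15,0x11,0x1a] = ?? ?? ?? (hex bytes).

  after D0: wrote 2B at 0x1e = 12c2
  after D1: wrote 7B at 0x19 = 80e3aad84d4900
  after D2: wrote 3B at 0x13 = 669d80
  after D3: wrote 5B at 0x0e = 9d8005669d
query mem[0x15]=0x80, mem[0x11]=0x66, mem[0x1a]=0xe3

MEM[0x15,0x11,0x1a] = 80 66 e3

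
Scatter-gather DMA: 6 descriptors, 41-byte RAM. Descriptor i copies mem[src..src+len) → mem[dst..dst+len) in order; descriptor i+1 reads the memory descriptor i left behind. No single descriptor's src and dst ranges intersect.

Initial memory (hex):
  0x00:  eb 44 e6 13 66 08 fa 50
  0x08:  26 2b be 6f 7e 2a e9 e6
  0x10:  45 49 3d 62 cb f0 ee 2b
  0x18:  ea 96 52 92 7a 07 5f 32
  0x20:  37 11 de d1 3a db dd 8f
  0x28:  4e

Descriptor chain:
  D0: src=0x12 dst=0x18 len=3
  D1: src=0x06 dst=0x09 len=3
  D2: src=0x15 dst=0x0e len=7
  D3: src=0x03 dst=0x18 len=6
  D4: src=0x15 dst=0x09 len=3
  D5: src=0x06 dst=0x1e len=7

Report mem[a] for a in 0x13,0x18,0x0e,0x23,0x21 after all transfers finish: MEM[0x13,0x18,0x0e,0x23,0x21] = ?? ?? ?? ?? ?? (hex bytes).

MEM[0x13,0x18,0x0e,0x23,0x21] = cb 13 f0 2b f0

#0 dst[0x18+3] := {0x3d,0x62,0xcb}
#1 dst[0x09+3] := {0xfa,0x50,0x26}
#2 dst[0x0e+7] := {0xf0,0xee,0x2b,0x3d,0x62,0xcb,0x92}
#3 dst[0x18+6] := {0x13,0x66,0x08,0xfa,0x50,0x26}
#4 dst[0x09+3] := {0xf0,0xee,0x2b}
#5 dst[0x1e+7] := {0xfa,0x50,0x26,0xf0,0xee,0x2b,0x7e}
query mem[0x13]=0xcb, mem[0x18]=0x13, mem[0x0e]=0xf0, mem[0x23]=0x2b, mem[0x21]=0xf0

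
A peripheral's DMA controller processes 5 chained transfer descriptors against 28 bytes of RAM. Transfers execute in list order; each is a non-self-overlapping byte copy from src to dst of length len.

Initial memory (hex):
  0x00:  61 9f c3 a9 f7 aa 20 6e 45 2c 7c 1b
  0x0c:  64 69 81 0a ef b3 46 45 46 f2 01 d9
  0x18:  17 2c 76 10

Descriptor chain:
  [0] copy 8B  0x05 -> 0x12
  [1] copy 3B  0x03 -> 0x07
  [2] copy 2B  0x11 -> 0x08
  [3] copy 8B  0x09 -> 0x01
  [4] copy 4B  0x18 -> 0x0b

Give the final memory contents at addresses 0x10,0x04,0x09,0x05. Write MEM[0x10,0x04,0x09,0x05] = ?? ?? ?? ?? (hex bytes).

  after D0: wrote 8B at 0x12 = aa206e452c7c1b64
  after D1: wrote 3B at 0x07 = a9f7aa
  after D2: wrote 2B at 0x08 = b3aa
  after D3: wrote 8B at 0x01 = aa7c1b6469810aef
  after D4: wrote 4B at 0x0b = 1b647610
query mem[0x10]=0xef, mem[0x04]=0x64, mem[0x09]=0xaa, mem[0x05]=0x69

MEM[0x10,0x04,0x09,0x05] = ef 64 aa 69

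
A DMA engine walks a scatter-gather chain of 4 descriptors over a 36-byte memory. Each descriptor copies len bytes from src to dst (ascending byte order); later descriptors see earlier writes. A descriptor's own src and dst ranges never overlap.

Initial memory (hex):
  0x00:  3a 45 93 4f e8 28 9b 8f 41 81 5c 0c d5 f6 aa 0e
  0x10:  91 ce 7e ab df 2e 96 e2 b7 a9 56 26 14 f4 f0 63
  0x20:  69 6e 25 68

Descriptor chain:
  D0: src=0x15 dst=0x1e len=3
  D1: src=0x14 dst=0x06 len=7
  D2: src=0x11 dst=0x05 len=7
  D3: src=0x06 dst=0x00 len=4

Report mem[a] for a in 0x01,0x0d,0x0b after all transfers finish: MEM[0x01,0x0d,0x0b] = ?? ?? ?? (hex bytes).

[0] 0x15->0x1e len=3 : 2e 96 e2
[1] 0x14->0x06 len=7 : df 2e 96 e2 b7 a9 56
[2] 0x11->0x05 len=7 : ce 7e ab df 2e 96 e2
[3] 0x06->0x00 len=4 : 7e ab df 2e
query mem[0x01]=0xab, mem[0x0d]=0xf6, mem[0x0b]=0xe2

MEM[0x01,0x0d,0x0b] = ab f6 e2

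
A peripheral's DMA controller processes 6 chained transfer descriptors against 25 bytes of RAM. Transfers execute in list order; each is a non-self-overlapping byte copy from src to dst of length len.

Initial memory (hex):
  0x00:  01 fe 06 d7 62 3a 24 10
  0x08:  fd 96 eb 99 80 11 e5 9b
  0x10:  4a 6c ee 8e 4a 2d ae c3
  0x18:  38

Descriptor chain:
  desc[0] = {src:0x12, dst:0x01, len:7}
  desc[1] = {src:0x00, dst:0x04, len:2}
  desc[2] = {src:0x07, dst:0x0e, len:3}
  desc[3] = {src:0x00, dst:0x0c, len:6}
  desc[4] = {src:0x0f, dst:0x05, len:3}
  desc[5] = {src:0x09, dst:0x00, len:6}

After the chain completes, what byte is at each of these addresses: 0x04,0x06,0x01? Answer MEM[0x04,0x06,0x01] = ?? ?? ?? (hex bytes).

[0] 0x12->0x01 len=7 : ee 8e 4a 2d ae c3 38
[1] 0x00->0x04 len=2 : 01 ee
[2] 0x07->0x0e len=3 : 38 fd 96
[3] 0x00->0x0c len=6 : 01 ee 8e 4a 01 ee
[4] 0x0f->0x05 len=3 : 4a 01 ee
[5] 0x09->0x00 len=6 : 96 eb 99 01 ee 8e
query mem[0x04]=0xee, mem[0x06]=0x01, mem[0x01]=0xeb

MEM[0x04,0x06,0x01] = ee 01 eb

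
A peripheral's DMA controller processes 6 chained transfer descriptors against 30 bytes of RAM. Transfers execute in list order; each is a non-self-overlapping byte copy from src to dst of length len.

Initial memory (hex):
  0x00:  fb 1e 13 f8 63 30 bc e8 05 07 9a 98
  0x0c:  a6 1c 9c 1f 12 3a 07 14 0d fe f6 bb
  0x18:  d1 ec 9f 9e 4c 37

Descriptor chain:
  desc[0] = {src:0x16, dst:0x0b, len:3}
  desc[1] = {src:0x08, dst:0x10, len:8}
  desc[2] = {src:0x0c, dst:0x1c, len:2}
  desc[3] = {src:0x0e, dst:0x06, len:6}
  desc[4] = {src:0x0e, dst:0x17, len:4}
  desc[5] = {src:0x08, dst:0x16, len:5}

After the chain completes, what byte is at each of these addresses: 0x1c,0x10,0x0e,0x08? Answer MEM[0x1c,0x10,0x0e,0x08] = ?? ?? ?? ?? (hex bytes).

MEM[0x1c,0x10,0x0e,0x08] = bb 05 9c 05

#0 dst[0x0b+3] := {0xf6,0xbb,0xd1}
#1 dst[0x10+8] := {0x05,0x07,0x9a,0xf6,0xbb,0xd1,0x9c,0x1f}
#2 dst[0x1c+2] := {0xbb,0xd1}
#3 dst[0x06+6] := {0x9c,0x1f,0x05,0x07,0x9a,0xf6}
#4 dst[0x17+4] := {0x9c,0x1f,0x05,0x07}
#5 dst[0x16+5] := {0x05,0x07,0x9a,0xf6,0xbb}
query mem[0x1c]=0xbb, mem[0x10]=0x05, mem[0x0e]=0x9c, mem[0x08]=0x05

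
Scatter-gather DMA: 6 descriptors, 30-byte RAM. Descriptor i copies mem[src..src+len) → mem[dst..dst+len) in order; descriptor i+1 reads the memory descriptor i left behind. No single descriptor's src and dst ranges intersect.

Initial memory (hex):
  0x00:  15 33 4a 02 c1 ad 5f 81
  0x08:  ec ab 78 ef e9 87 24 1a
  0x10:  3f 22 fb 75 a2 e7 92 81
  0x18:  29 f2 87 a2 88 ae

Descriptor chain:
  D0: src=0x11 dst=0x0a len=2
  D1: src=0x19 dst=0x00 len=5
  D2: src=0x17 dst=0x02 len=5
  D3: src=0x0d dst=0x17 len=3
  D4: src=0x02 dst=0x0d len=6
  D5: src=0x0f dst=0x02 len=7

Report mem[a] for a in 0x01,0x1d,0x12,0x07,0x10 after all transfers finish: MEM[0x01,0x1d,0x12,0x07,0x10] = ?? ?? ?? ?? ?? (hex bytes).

D0: mem[0x0a..0x0b] <- [22 fb]
D1: mem[0x00..0x04] <- [f2 87 a2 88 ae]
D2: mem[0x02..0x06] <- [81 29 f2 87 a2]
D3: mem[0x17..0x19] <- [87 24 1a]
D4: mem[0x0d..0x12] <- [81 29 f2 87 a2 81]
D5: mem[0x02..0x08] <- [f2 87 a2 81 75 a2 e7]
query mem[0x01]=0x87, mem[0x1d]=0xae, mem[0x12]=0x81, mem[0x07]=0xa2, mem[0x10]=0x87

MEM[0x01,0x1d,0x12,0x07,0x10] = 87 ae 81 a2 87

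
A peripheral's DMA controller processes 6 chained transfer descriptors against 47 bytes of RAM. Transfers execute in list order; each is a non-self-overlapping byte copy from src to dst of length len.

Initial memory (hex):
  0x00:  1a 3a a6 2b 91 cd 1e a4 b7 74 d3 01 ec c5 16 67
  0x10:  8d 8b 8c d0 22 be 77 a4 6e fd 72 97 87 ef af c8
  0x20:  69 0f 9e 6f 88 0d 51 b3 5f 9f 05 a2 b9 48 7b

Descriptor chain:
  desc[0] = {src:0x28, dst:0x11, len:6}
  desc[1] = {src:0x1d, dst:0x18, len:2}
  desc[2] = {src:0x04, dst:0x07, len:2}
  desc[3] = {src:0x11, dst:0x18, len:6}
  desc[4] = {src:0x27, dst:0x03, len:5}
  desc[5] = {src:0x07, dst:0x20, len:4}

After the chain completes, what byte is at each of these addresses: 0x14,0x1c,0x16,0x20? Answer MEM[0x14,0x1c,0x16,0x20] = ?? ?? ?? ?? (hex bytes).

MEM[0x14,0x1c,0x16,0x20] = a2 b9 48 a2

  after D0: wrote 6B at 0x11 = 5f9f05a2b948
  after D1: wrote 2B at 0x18 = efaf
  after D2: wrote 2B at 0x07 = 91cd
  after D3: wrote 6B at 0x18 = 5f9f05a2b948
  after D4: wrote 5B at 0x03 = b35f9f05a2
  after D5: wrote 4B at 0x20 = a2cd74d3
query mem[0x14]=0xa2, mem[0x1c]=0xb9, mem[0x16]=0x48, mem[0x20]=0xa2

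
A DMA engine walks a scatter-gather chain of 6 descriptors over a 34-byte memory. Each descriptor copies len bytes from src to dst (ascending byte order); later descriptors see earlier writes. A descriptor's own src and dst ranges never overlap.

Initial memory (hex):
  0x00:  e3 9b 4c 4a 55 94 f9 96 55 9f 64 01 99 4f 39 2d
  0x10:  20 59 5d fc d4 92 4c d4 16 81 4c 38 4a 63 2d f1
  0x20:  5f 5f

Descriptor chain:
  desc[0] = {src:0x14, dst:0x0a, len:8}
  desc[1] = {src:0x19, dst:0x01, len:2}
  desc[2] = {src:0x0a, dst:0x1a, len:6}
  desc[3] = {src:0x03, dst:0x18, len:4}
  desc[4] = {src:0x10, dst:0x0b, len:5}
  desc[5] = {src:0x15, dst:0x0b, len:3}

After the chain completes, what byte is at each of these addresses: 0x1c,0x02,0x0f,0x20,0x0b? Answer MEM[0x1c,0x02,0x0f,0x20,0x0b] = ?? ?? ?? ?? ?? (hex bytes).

MEM[0x1c,0x02,0x0f,0x20,0x0b] = 4c 4c d4 5f 92

[0] 0x14->0x0a len=8 : d4 92 4c d4 16 81 4c 38
[1] 0x19->0x01 len=2 : 81 4c
[2] 0x0a->0x1a len=6 : d4 92 4c d4 16 81
[3] 0x03->0x18 len=4 : 4a 55 94 f9
[4] 0x10->0x0b len=5 : 4c 38 5d fc d4
[5] 0x15->0x0b len=3 : 92 4c d4
query mem[0x1c]=0x4c, mem[0x02]=0x4c, mem[0x0f]=0xd4, mem[0x20]=0x5f, mem[0x0b]=0x92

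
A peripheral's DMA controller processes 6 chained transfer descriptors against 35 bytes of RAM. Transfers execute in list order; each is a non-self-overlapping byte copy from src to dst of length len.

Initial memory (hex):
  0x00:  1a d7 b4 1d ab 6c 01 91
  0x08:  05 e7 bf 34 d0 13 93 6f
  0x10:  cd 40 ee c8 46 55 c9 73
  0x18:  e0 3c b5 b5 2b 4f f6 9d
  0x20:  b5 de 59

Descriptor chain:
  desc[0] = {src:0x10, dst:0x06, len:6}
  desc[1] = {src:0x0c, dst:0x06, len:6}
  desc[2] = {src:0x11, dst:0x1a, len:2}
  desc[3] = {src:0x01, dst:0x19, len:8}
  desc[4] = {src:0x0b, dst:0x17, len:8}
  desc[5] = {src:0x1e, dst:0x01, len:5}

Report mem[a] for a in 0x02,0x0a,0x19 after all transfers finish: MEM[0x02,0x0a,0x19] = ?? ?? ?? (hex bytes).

MEM[0x02,0x0a,0x19] = 13 cd 13

D0: mem[0x06..0x0b] <- [cd 40 ee c8 46 55]
D1: mem[0x06..0x0b] <- [d0 13 93 6f cd 40]
D2: mem[0x1a..0x1b] <- [40 ee]
D3: mem[0x19..0x20] <- [d7 b4 1d ab 6c d0 13 93]
D4: mem[0x17..0x1e] <- [40 d0 13 93 6f cd 40 ee]
D5: mem[0x01..0x05] <- [ee 13 93 de 59]
query mem[0x02]=0x13, mem[0x0a]=0xcd, mem[0x19]=0x13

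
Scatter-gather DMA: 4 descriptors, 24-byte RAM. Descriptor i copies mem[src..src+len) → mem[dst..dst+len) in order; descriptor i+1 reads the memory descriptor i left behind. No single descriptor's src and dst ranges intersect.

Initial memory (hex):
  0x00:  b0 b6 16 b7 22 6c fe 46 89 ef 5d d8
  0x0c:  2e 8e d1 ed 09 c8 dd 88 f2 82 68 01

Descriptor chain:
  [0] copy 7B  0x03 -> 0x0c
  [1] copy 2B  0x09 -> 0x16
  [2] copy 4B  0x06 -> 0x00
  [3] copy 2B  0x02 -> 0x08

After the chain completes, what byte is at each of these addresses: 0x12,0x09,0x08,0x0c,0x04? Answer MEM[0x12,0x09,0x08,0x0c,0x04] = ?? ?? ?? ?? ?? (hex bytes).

MEM[0x12,0x09,0x08,0x0c,0x04] = ef ef 89 b7 22

[0] 0x03->0x0c len=7 : b7 22 6c fe 46 89 ef
[1] 0x09->0x16 len=2 : ef 5d
[2] 0x06->0x00 len=4 : fe 46 89 ef
[3] 0x02->0x08 len=2 : 89 ef
query mem[0x12]=0xef, mem[0x09]=0xef, mem[0x08]=0x89, mem[0x0c]=0xb7, mem[0x04]=0x22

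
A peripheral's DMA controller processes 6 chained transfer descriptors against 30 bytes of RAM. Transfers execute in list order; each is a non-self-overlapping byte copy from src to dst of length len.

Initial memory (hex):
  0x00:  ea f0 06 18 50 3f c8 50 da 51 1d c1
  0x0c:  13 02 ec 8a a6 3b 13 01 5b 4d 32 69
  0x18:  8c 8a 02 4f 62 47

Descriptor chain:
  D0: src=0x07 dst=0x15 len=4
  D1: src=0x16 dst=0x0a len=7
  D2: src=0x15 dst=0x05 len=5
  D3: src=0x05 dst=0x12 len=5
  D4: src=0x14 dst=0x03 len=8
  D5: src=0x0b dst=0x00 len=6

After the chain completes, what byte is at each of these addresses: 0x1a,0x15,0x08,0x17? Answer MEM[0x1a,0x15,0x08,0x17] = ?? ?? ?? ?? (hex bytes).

  after D0: wrote 4B at 0x15 = 50da511d
  after D1: wrote 7B at 0x0a = da511d8a024f62
  after D2: wrote 5B at 0x05 = 50da511d8a
  after D3: wrote 5B at 0x12 = 50da511d8a
  after D4: wrote 8B at 0x03 = 511d8a511d8a024f
  after D5: wrote 6B at 0x00 = 511d8a024f62
query mem[0x1a]=0x02, mem[0x15]=0x1d, mem[0x08]=0x8a, mem[0x17]=0x51

MEM[0x1a,0x15,0x08,0x17] = 02 1d 8a 51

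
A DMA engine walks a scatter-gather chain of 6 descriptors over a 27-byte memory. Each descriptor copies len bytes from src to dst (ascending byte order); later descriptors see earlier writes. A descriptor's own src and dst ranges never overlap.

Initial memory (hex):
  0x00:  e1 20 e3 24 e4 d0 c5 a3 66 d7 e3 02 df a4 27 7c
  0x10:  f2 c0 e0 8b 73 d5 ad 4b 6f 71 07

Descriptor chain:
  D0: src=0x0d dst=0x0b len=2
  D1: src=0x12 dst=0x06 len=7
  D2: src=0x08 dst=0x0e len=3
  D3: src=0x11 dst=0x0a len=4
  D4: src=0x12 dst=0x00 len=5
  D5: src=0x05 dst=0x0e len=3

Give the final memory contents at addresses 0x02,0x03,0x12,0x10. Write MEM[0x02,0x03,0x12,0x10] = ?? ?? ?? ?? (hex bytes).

MEM[0x02,0x03,0x12,0x10] = 73 d5 e0 8b

D0: mem[0x0b..0x0c] <- [a4 27]
D1: mem[0x06..0x0c] <- [e0 8b 73 d5 ad 4b 6f]
D2: mem[0x0e..0x10] <- [73 d5 ad]
D3: mem[0x0a..0x0d] <- [c0 e0 8b 73]
D4: mem[0x00..0x04] <- [e0 8b 73 d5 ad]
D5: mem[0x0e..0x10] <- [d0 e0 8b]
query mem[0x02]=0x73, mem[0x03]=0xd5, mem[0x12]=0xe0, mem[0x10]=0x8b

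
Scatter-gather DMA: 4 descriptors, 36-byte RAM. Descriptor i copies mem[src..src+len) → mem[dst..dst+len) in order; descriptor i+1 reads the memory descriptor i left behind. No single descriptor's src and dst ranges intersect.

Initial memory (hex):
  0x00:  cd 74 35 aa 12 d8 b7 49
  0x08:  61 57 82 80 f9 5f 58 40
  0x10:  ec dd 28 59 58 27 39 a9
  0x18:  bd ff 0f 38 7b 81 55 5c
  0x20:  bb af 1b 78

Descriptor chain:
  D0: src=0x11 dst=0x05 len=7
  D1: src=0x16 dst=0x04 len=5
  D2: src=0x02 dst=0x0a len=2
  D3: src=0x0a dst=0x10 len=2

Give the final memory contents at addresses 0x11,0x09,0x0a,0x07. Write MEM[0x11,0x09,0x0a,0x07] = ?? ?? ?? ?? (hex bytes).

MEM[0x11,0x09,0x0a,0x07] = aa 27 35 ff

#0 dst[0x05+7] := {0xdd,0x28,0x59,0x58,0x27,0x39,0xa9}
#1 dst[0x04+5] := {0x39,0xa9,0xbd,0xff,0x0f}
#2 dst[0x0a+2] := {0x35,0xaa}
#3 dst[0x10+2] := {0x35,0xaa}
query mem[0x11]=0xaa, mem[0x09]=0x27, mem[0x0a]=0x35, mem[0x07]=0xff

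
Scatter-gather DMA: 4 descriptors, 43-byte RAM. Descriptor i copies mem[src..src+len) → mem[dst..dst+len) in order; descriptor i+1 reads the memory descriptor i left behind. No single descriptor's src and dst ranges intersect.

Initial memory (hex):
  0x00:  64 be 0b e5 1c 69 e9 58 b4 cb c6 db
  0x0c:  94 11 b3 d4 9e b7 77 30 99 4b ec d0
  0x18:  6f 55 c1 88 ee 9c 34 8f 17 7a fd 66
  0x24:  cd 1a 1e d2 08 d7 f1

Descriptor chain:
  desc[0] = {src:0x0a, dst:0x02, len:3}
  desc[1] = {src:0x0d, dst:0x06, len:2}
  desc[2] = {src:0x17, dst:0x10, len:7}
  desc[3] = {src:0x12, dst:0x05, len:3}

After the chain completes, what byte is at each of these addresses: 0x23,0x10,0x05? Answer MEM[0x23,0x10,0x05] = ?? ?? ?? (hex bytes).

#0 dst[0x02+3] := {0xc6,0xdb,0x94}
#1 dst[0x06+2] := {0x11,0xb3}
#2 dst[0x10+7] := {0xd0,0x6f,0x55,0xc1,0x88,0xee,0x9c}
#3 dst[0x05+3] := {0x55,0xc1,0x88}
query mem[0x23]=0x66, mem[0x10]=0xd0, mem[0x05]=0x55

MEM[0x23,0x10,0x05] = 66 d0 55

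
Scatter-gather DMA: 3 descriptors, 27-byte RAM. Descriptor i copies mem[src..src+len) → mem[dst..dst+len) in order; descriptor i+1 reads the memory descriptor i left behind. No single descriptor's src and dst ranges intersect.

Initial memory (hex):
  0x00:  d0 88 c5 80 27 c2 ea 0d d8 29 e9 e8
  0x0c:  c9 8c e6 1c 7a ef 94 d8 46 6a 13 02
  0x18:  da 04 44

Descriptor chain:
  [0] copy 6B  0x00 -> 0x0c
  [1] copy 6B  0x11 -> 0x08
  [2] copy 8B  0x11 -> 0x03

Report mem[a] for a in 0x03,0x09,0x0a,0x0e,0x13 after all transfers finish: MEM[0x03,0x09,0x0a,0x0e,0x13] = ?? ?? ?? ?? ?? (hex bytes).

MEM[0x03,0x09,0x0a,0x0e,0x13] = c2 02 da c5 d8

[0] 0x00->0x0c len=6 : d0 88 c5 80 27 c2
[1] 0x11->0x08 len=6 : c2 94 d8 46 6a 13
[2] 0x11->0x03 len=8 : c2 94 d8 46 6a 13 02 da
query mem[0x03]=0xc2, mem[0x09]=0x02, mem[0x0a]=0xda, mem[0x0e]=0xc5, mem[0x13]=0xd8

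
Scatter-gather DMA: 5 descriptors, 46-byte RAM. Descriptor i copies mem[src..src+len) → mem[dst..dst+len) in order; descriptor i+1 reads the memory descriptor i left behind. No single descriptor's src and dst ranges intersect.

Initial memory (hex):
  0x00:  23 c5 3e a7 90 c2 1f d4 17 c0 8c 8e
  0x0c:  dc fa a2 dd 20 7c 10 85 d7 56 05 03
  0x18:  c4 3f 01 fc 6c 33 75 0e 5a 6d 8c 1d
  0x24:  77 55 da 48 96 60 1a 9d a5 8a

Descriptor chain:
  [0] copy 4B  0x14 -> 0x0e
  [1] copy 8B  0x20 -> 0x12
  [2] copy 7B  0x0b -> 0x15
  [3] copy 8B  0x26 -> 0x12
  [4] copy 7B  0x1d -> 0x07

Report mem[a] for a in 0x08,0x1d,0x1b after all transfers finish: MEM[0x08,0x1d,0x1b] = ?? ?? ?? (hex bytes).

MEM[0x08,0x1d,0x1b] = 75 33 03

#0 dst[0x0e+4] := {0xd7,0x56,0x05,0x03}
#1 dst[0x12+8] := {0x5a,0x6d,0x8c,0x1d,0x77,0x55,0xda,0x48}
#2 dst[0x15+7] := {0x8e,0xdc,0xfa,0xd7,0x56,0x05,0x03}
#3 dst[0x12+8] := {0xda,0x48,0x96,0x60,0x1a,0x9d,0xa5,0x8a}
#4 dst[0x07+7] := {0x33,0x75,0x0e,0x5a,0x6d,0x8c,0x1d}
query mem[0x08]=0x75, mem[0x1d]=0x33, mem[0x1b]=0x03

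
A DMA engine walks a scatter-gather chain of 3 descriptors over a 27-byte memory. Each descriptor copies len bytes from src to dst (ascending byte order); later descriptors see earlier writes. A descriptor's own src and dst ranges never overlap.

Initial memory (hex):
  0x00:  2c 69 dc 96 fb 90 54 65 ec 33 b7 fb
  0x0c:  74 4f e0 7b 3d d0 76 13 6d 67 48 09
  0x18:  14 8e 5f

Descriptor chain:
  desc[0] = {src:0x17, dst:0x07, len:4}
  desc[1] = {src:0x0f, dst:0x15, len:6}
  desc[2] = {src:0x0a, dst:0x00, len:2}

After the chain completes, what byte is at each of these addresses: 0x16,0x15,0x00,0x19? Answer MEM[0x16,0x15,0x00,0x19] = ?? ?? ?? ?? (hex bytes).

MEM[0x16,0x15,0x00,0x19] = 3d 7b 5f 13

D0: mem[0x07..0x0a] <- [09 14 8e 5f]
D1: mem[0x15..0x1a] <- [7b 3d d0 76 13 6d]
D2: mem[0x00..0x01] <- [5f fb]
query mem[0x16]=0x3d, mem[0x15]=0x7b, mem[0x00]=0x5f, mem[0x19]=0x13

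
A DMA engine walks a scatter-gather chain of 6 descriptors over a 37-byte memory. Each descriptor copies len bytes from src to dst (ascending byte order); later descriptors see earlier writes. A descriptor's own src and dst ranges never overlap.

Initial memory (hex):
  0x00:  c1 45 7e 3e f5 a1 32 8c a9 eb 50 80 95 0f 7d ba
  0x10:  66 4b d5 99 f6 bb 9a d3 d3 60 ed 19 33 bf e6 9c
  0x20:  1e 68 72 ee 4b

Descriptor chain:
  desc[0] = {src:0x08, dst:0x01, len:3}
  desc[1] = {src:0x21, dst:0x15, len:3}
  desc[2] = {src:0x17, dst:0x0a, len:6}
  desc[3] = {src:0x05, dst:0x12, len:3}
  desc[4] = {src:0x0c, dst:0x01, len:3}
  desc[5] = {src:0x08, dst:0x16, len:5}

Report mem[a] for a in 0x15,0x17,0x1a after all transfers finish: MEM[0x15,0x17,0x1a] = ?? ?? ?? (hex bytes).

MEM[0x15,0x17,0x1a] = 68 eb 60

D0: mem[0x01..0x03] <- [a9 eb 50]
D1: mem[0x15..0x17] <- [68 72 ee]
D2: mem[0x0a..0x0f] <- [ee d3 60 ed 19 33]
D3: mem[0x12..0x14] <- [a1 32 8c]
D4: mem[0x01..0x03] <- [60 ed 19]
D5: mem[0x16..0x1a] <- [a9 eb ee d3 60]
query mem[0x15]=0x68, mem[0x17]=0xeb, mem[0x1a]=0x60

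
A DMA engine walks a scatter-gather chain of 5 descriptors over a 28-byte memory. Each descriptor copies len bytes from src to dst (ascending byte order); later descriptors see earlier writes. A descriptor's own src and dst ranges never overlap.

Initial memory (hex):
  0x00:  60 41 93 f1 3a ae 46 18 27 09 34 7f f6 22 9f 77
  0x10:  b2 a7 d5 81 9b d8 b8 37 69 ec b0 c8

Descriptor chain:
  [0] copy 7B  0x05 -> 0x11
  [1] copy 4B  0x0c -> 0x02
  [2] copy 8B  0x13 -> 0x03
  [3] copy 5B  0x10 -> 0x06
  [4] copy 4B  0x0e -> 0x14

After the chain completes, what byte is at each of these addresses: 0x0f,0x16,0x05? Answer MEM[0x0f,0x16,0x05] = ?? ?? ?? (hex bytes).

MEM[0x0f,0x16,0x05] = 77 b2 09

  after D0: wrote 7B at 0x11 = ae46182709347f
  after D1: wrote 4B at 0x02 = f6229f77
  after D2: wrote 8B at 0x03 = 182709347f69ecb0
  after D3: wrote 5B at 0x06 = b2ae461827
  after D4: wrote 4B at 0x14 = 9f77b2ae
query mem[0x0f]=0x77, mem[0x16]=0xb2, mem[0x05]=0x09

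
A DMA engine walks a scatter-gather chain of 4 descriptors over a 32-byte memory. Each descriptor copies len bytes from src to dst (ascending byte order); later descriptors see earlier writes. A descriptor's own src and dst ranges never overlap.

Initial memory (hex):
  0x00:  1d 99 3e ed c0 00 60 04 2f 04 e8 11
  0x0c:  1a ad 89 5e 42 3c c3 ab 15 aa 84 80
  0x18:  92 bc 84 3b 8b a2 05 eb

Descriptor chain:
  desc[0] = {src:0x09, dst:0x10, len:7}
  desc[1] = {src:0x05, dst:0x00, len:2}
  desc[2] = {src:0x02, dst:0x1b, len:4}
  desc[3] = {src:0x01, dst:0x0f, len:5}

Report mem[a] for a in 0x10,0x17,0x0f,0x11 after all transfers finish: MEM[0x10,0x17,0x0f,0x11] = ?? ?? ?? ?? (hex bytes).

MEM[0x10,0x17,0x0f,0x11] = 3e 80 60 ed

#0 dst[0x10+7] := {0x04,0xe8,0x11,0x1a,0xad,0x89,0x5e}
#1 dst[0x00+2] := {0x00,0x60}
#2 dst[0x1b+4] := {0x3e,0xed,0xc0,0x00}
#3 dst[0x0f+5] := {0x60,0x3e,0xed,0xc0,0x00}
query mem[0x10]=0x3e, mem[0x17]=0x80, mem[0x0f]=0x60, mem[0x11]=0xed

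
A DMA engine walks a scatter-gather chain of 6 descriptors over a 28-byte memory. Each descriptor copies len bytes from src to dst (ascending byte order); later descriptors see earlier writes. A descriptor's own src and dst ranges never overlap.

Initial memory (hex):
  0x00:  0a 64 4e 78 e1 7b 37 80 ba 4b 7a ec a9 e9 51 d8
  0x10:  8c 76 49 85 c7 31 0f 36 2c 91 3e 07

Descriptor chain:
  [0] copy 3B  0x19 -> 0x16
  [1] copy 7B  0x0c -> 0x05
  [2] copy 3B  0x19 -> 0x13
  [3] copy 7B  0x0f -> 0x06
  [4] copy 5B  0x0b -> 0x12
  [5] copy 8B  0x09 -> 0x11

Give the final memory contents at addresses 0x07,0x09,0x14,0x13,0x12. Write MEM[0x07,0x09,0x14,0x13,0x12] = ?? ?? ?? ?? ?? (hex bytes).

D0: mem[0x16..0x18] <- [91 3e 07]
D1: mem[0x05..0x0b] <- [a9 e9 51 d8 8c 76 49]
D2: mem[0x13..0x15] <- [91 3e 07]
D3: mem[0x06..0x0c] <- [d8 8c 76 49 91 3e 07]
D4: mem[0x12..0x16] <- [3e 07 e9 51 d8]
D5: mem[0x11..0x18] <- [49 91 3e 07 e9 51 d8 8c]
query mem[0x07]=0x8c, mem[0x09]=0x49, mem[0x14]=0x07, mem[0x13]=0x3e, mem[0x12]=0x91

MEM[0x07,0x09,0x14,0x13,0x12] = 8c 49 07 3e 91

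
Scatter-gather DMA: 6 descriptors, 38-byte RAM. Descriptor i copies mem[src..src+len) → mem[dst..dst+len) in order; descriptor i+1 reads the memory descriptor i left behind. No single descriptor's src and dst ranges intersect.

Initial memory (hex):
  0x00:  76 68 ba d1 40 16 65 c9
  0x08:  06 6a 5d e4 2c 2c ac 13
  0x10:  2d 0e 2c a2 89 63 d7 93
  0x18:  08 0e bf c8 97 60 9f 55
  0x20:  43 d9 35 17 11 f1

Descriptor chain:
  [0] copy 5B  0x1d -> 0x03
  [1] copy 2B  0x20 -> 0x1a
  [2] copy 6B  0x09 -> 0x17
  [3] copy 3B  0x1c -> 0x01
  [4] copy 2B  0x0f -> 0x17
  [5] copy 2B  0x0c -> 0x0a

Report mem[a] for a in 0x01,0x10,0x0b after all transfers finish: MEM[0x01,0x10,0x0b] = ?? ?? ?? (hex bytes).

[0] 0x1d->0x03 len=5 : 60 9f 55 43 d9
[1] 0x20->0x1a len=2 : 43 d9
[2] 0x09->0x17 len=6 : 6a 5d e4 2c 2c ac
[3] 0x1c->0x01 len=3 : ac 60 9f
[4] 0x0f->0x17 len=2 : 13 2d
[5] 0x0c->0x0a len=2 : 2c 2c
query mem[0x01]=0xac, mem[0x10]=0x2d, mem[0x0b]=0x2c

MEM[0x01,0x10,0x0b] = ac 2d 2c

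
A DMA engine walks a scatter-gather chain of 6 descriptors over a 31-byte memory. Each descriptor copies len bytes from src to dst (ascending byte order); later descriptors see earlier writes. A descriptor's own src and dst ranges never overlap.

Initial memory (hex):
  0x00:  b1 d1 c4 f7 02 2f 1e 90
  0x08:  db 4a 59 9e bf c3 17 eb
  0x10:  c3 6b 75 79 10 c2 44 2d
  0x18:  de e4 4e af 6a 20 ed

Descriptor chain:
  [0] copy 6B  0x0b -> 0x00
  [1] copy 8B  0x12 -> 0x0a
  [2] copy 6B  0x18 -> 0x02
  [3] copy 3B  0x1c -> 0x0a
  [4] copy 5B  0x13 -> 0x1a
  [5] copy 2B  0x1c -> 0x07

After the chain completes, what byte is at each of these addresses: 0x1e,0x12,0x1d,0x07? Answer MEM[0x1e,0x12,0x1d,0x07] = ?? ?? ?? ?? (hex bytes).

MEM[0x1e,0x12,0x1d,0x07] = 2d 75 44 c2

  after D0: wrote 6B at 0x00 = 9ebfc317ebc3
  after D1: wrote 8B at 0x0a = 757910c2442ddee4
  after D2: wrote 6B at 0x02 = dee44eaf6a20
  after D3: wrote 3B at 0x0a = 6a20ed
  after D4: wrote 5B at 0x1a = 7910c2442d
  after D5: wrote 2B at 0x07 = c244
query mem[0x1e]=0x2d, mem[0x12]=0x75, mem[0x1d]=0x44, mem[0x07]=0xc2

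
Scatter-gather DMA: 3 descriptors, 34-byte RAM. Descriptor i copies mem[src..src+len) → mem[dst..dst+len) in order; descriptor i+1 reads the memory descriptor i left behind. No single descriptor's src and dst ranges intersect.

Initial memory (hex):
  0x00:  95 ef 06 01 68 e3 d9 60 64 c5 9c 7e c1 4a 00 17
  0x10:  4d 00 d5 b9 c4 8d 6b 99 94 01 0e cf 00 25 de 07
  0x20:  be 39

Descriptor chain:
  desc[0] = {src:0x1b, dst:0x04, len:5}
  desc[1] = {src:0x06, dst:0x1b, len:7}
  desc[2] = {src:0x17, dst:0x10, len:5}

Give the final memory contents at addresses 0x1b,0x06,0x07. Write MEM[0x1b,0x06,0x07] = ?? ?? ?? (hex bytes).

MEM[0x1b,0x06,0x07] = 25 25 de

D0: mem[0x04..0x08] <- [cf 00 25 de 07]
D1: mem[0x1b..0x21] <- [25 de 07 c5 9c 7e c1]
D2: mem[0x10..0x14] <- [99 94 01 0e 25]
query mem[0x1b]=0x25, mem[0x06]=0x25, mem[0x07]=0xde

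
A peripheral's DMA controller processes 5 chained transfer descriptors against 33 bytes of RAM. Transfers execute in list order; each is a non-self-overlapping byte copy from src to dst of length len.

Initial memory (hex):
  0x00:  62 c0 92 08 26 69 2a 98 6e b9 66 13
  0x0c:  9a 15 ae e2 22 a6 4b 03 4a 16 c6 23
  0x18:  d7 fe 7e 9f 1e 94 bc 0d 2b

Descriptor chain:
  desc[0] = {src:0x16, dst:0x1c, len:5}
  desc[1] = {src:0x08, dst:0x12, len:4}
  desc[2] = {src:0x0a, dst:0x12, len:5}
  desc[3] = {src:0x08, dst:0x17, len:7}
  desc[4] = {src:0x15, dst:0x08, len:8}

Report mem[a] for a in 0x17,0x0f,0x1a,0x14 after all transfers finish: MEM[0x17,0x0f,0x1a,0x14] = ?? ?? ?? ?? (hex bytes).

MEM[0x17,0x0f,0x1a,0x14] = 6e 15 13 9a

[0] 0x16->0x1c len=5 : c6 23 d7 fe 7e
[1] 0x08->0x12 len=4 : 6e b9 66 13
[2] 0x0a->0x12 len=5 : 66 13 9a 15 ae
[3] 0x08->0x17 len=7 : 6e b9 66 13 9a 15 ae
[4] 0x15->0x08 len=8 : 15 ae 6e b9 66 13 9a 15
query mem[0x17]=0x6e, mem[0x0f]=0x15, mem[0x1a]=0x13, mem[0x14]=0x9a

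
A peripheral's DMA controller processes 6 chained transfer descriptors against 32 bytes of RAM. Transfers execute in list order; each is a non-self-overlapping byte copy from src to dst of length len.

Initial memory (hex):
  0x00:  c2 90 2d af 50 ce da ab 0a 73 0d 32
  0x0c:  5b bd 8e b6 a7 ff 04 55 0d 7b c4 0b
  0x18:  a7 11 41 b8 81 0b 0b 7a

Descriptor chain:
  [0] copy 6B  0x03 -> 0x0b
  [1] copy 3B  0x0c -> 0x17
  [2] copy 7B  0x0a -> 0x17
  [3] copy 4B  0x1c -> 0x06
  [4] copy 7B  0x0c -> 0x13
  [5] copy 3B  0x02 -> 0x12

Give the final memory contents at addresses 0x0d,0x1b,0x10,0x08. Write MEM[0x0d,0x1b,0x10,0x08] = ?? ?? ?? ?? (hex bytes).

MEM[0x0d,0x1b,0x10,0x08] = ce da 0a 0b

D0: mem[0x0b..0x10] <- [af 50 ce da ab 0a]
D1: mem[0x17..0x19] <- [50 ce da]
D2: mem[0x17..0x1d] <- [0d af 50 ce da ab 0a]
D3: mem[0x06..0x09] <- [ab 0a 0b 7a]
D4: mem[0x13..0x19] <- [50 ce da ab 0a ff 04]
D5: mem[0x12..0x14] <- [2d af 50]
query mem[0x0d]=0xce, mem[0x1b]=0xda, mem[0x10]=0x0a, mem[0x08]=0x0b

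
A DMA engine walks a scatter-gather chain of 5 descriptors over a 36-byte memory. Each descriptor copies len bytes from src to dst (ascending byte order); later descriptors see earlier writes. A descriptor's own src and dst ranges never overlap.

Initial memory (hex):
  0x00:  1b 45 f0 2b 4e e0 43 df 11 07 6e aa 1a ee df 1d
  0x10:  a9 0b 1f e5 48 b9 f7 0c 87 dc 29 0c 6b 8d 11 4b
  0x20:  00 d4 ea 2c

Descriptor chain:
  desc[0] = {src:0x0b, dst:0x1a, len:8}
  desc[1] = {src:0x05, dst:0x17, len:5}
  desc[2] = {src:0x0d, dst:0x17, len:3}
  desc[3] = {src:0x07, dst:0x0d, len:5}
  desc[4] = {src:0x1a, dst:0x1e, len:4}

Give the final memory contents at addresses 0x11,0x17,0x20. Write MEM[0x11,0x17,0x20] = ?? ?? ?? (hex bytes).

MEM[0x11,0x17,0x20] = aa ee ee

[0] 0x0b->0x1a len=8 : aa 1a ee df 1d a9 0b 1f
[1] 0x05->0x17 len=5 : e0 43 df 11 07
[2] 0x0d->0x17 len=3 : ee df 1d
[3] 0x07->0x0d len=5 : df 11 07 6e aa
[4] 0x1a->0x1e len=4 : 11 07 ee df
query mem[0x11]=0xaa, mem[0x17]=0xee, mem[0x20]=0xee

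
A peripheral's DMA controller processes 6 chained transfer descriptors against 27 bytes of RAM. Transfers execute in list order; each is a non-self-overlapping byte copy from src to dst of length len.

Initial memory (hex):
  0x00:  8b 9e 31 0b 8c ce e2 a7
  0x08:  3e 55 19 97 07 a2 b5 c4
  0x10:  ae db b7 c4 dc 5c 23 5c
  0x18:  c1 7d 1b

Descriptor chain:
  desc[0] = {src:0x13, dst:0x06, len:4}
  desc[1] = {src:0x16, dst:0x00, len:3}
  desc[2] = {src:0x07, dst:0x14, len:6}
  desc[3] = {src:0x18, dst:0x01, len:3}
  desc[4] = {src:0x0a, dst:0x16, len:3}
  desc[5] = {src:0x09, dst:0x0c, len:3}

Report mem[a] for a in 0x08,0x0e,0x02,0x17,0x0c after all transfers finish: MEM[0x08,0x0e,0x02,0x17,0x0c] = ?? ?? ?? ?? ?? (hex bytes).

[0] 0x13->0x06 len=4 : c4 dc 5c 23
[1] 0x16->0x00 len=3 : 23 5c c1
[2] 0x07->0x14 len=6 : dc 5c 23 19 97 07
[3] 0x18->0x01 len=3 : 97 07 1b
[4] 0x0a->0x16 len=3 : 19 97 07
[5] 0x09->0x0c len=3 : 23 19 97
query mem[0x08]=0x5c, mem[0x0e]=0x97, mem[0x02]=0x07, mem[0x17]=0x97, mem[0x0c]=0x23

MEM[0x08,0x0e,0x02,0x17,0x0c] = 5c 97 07 97 23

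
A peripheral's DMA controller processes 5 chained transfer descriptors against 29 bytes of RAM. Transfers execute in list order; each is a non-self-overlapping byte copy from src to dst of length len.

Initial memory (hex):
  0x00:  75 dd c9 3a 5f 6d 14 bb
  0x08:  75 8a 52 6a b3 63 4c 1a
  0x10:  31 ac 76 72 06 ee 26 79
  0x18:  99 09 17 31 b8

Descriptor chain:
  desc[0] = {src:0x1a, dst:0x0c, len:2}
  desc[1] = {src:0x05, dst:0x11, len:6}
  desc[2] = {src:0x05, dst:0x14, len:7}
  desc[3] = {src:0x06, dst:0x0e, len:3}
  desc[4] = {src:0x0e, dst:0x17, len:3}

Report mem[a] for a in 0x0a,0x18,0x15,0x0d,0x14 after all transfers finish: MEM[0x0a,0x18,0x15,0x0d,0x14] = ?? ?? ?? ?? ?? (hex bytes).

MEM[0x0a,0x18,0x15,0x0d,0x14] = 52 bb 14 31 6d

#0 dst[0x0c+2] := {0x17,0x31}
#1 dst[0x11+6] := {0x6d,0x14,0xbb,0x75,0x8a,0x52}
#2 dst[0x14+7] := {0x6d,0x14,0xbb,0x75,0x8a,0x52,0x6a}
#3 dst[0x0e+3] := {0x14,0xbb,0x75}
#4 dst[0x17+3] := {0x14,0xbb,0x75}
query mem[0x0a]=0x52, mem[0x18]=0xbb, mem[0x15]=0x14, mem[0x0d]=0x31, mem[0x14]=0x6d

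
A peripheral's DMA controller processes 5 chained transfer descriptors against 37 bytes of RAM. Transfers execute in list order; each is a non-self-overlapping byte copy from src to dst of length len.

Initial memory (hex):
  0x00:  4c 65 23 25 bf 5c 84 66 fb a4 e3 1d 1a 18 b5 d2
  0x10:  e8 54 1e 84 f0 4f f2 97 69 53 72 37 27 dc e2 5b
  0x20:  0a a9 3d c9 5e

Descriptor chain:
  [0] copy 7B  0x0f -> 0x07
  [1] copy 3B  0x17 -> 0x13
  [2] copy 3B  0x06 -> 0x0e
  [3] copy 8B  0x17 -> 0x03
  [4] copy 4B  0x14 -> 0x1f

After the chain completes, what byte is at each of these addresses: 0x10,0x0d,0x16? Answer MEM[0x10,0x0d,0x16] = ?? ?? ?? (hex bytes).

  after D0: wrote 7B at 0x07 = d2e8541e84f04f
  after D1: wrote 3B at 0x13 = 976953
  after D2: wrote 3B at 0x0e = 84d2e8
  after D3: wrote 8B at 0x03 = 976953723727dce2
  after D4: wrote 4B at 0x1f = 6953f297
query mem[0x10]=0xe8, mem[0x0d]=0x4f, mem[0x16]=0xf2

MEM[0x10,0x0d,0x16] = e8 4f f2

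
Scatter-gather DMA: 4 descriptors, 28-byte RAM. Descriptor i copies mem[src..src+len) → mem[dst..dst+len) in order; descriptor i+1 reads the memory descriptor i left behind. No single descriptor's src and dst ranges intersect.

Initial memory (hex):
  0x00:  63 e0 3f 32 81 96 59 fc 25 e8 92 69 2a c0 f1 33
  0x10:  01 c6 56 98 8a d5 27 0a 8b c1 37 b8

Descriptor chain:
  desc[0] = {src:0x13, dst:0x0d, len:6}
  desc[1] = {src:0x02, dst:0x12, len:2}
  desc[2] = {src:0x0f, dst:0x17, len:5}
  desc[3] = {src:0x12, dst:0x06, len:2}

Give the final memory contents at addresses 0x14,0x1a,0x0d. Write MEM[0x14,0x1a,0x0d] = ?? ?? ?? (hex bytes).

MEM[0x14,0x1a,0x0d] = 8a 3f 98

[0] 0x13->0x0d len=6 : 98 8a d5 27 0a 8b
[1] 0x02->0x12 len=2 : 3f 32
[2] 0x0f->0x17 len=5 : d5 27 0a 3f 32
[3] 0x12->0x06 len=2 : 3f 32
query mem[0x14]=0x8a, mem[0x1a]=0x3f, mem[0x0d]=0x98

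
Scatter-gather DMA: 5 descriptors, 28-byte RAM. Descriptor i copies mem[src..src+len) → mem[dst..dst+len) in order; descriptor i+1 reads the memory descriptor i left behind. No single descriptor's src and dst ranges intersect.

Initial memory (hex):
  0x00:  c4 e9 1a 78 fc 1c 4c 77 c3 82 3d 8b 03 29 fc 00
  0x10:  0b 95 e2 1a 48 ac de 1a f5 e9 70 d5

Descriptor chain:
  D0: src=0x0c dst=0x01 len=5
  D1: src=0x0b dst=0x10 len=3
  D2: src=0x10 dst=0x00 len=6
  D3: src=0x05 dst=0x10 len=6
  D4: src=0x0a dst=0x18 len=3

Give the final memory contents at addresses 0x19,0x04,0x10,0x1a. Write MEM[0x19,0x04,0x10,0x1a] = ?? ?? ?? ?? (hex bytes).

[0] 0x0c->0x01 len=5 : 03 29 fc 00 0b
[1] 0x0b->0x10 len=3 : 8b 03 29
[2] 0x10->0x00 len=6 : 8b 03 29 1a 48 ac
[3] 0x05->0x10 len=6 : ac 4c 77 c3 82 3d
[4] 0x0a->0x18 len=3 : 3d 8b 03
query mem[0x19]=0x8b, mem[0x04]=0x48, mem[0x10]=0xac, mem[0x1a]=0x03

MEM[0x19,0x04,0x10,0x1a] = 8b 48 ac 03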